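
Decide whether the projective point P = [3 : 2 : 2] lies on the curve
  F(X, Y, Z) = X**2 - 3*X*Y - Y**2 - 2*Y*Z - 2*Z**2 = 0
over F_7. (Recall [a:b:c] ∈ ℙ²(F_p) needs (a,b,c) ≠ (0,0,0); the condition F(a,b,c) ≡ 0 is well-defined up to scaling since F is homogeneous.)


F(3,2,2) ≡ 6 (mod 7); P is NOT on the curve.

Evaluate F(3, 2, 2) term-by-term (mod 7).
  X**2 ↦ 1·9·1·1 = 9
  -3*X*Y ↦ -3·3·2·1 = -18
  -Y**2 ↦ -1·1·4·1 = -4
  -2*Y*Z ↦ -2·1·2·2 = -8
  -2*Z**2 ↦ -2·1·1·4 = -8
Sum: F(3, 2, 2) = (9) + (-18) + (-4) + (-8) + (-8) = -29.
Reducing mod 7: -29 ≡ 6 (mod 7).
Since F(a, b, c) ≡ 6 ≠ 0 (mod 7), P does NOT lie on the curve.


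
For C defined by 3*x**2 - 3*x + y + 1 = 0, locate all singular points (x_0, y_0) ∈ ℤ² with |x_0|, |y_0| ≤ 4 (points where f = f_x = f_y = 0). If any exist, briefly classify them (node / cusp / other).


No singular points in the scanned grid; C is smooth there.

Compute partial derivatives:
  f_x = 6*x - 3.
  f_y = 1.
f_y = 1 is a nonzero constant, so f_y never vanishes: no point (x, y) can satisfy f = f_x = f_y = 0. In particular no (x, y) ∈ {−4, ..., 4}² is singular; the curve is smooth.


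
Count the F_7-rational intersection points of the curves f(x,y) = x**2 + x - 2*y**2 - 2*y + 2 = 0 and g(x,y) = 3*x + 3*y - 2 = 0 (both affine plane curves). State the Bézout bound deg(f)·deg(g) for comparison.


Common zeros: {(3, 0), (5, 5)}; count = 2; Bézout bound = 2.

deg(f) = 2, deg(g) = 1, so Bézout bound = 2.
Scan x ∈ F_7. For each x, list the y ∈ F_7 with f(x, y) ≡ 0 and those with g(x, y) ≡ 0 (mod 7); the common zeros in that column are the intersection.
  x = 0: f ≡ 0 at y ∈ ∅; g ≡ 0 at y ∈ {3}; common: ∅.
  x = 1: f ≡ 0 at y ∈ {1, 5}; g ≡ 0 at y ∈ {2}; common: ∅.
  x = 2: f ≡ 0 at y ∈ ∅; g ≡ 0 at y ∈ {1}; common: ∅.
  x = 3: f ≡ 0 at y ∈ {0, 6}; g ≡ 0 at y ∈ {0}; common: {0}.
  x = 4: f ≡ 0 at y ∈ ∅; g ≡ 0 at y ∈ {6}; common: ∅.
  x = 5: f ≡ 0 at y ∈ {1, 5}; g ≡ 0 at y ∈ {5}; common: {5}.
  x = 6: f ≡ 0 at y ∈ ∅; g ≡ 0 at y ∈ {4}; common: ∅.
Collecting: common zeros = {(3, 0), (5, 5)}, so the count is 2.
Comparison with the Bézout bound: 2 ≤ 2 = deg(f)·deg(g), as expected for curves with no common component (the bound is attained).


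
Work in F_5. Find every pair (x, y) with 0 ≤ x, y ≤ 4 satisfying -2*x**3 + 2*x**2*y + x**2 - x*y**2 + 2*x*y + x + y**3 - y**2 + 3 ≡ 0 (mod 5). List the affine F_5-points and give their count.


Affine F_5-points: {(4, 0)}; count = 1.

For each of the 25 pairs (x, y) ∈ F_5², evaluate f(x, y) mod 5. Record the zeros.
  x = 0: [0↦3, 1↦3, 2↦2, 3↦1, 4↦1]  zeros at y ∈ ∅
  x = 1: [0↦3, 1↦1, 2↦1, 3↦4, 4↦1]  zeros at y ∈ ∅
  x = 2: [0↦3, 1↦3, 2↦3, 3↦4, 4↦2]  zeros at y ∈ ∅
  x = 3: [0↦1, 1↦2, 2↦1, 3↦4, 4↦2]  zeros at y ∈ ∅
  x = 4: [0↦0, 1↦1, 2↦3, 3↦2, 4↦4]  zeros at y ∈ {0}
Collecting zeros: affine points = {(4, 0)}.
Total count |C(F_5)_aff| = 1.


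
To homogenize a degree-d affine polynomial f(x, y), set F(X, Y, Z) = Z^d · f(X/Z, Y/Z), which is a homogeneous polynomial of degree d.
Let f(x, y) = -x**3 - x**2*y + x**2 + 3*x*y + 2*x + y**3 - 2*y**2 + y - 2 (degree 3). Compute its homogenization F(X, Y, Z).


F(X, Y, Z) = -X**3 - X**2*Y + X**2*Z + 3*X*Y*Z + 2*X*Z**2 + Y**3 - 2*Y**2*Z + Y*Z**2 - 2*Z**3

deg(f) = 3.
Substitute x = X/Z, y = Y/Z into f, then multiply by Z^3.
  monomial -1·x^3·y^0 ↦ -1·X^3·Y^0·Z^0.
  monomial -1·x^2·y^1 ↦ -1·X^2·Y^1·Z^0.
  monomial 1·x^2·y^0 ↦ 1·X^2·Y^0·Z^1.
  monomial 3·x^1·y^1 ↦ 3·X^1·Y^1·Z^1.
  monomial 2·x^1·y^0 ↦ 2·X^1·Y^0·Z^2.
  monomial 1·x^0·y^3 ↦ 1·X^0·Y^3·Z^0.
  monomial -2·x^0·y^2 ↦ -2·X^0·Y^2·Z^1.
  monomial 1·x^0·y^1 ↦ 1·X^0·Y^1·Z^2.
  monomial -2·x^0·y^0 ↦ -2·X^0·Y^0·Z^3.
Collecting: F(X, Y, Z) = -X**3 - X**2*Y + X**2*Z + 3*X*Y*Z + 2*X*Z**2 + Y**3 - 2*Y**2*Z + Y*Z**2 - 2*Z**3.


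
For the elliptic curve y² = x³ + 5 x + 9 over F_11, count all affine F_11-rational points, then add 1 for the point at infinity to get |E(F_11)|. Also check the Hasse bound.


Affine points = {(0, 3), (0, 8), (1, 2), (1, 9), (2, 4), (2, 7), (4, 4), (4, 7), (5, 4), (5, 7), (8, 0), (10, 5), (10, 6)}; affine count = 13; |E(F_11)| = 14.

Discriminant check: Δ ∝ 4a³ + 27b² = 4·5³ + 27·9² = 4·125 + 27·81 ≡ 3 (mod 11). Nonzero ⇒ E is nonsingular.
For each x ∈ F_11, compute rhs = x³ + 5·x + 9 mod 11, then count y ∈ F_11 with y² ≡ rhs.
  x = 0: rhs = 9, matching y values: 3, 8 (2 points).
  x = 1: rhs = 4, matching y values: 2, 9 (2 points).
  x = 2: rhs = 5, matching y values: 4, 7 (2 points).
  x = 3: rhs = 7, matching y values: none (0 points).
  x = 4: rhs = 5, matching y values: 4, 7 (2 points).
  x = 5: rhs = 5, matching y values: 4, 7 (2 points).
  x = 6: rhs = 2, matching y values: none (0 points).
  x = 7: rhs = 2, matching y values: none (0 points).
  x = 8: rhs = 0, matching y values: 0 (1 points).
  x = 9: rhs = 2, matching y values: none (0 points).
  x = 10: rhs = 3, matching y values: 5, 6 (2 points).
Total affine count: 13.
Full point count |E(F_11)| = 13 + 1 = 14.
Hasse bound: |14 − (11+1)| = |2| = 2 ≤ 2√11 ≈ 6.6332 ✓.


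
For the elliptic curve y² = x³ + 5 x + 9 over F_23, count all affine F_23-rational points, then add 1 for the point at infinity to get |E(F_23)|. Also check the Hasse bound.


Affine points = {(0, 3), (0, 20), (2, 2), (2, 21), (4, 1), (4, 22), (6, 5), (6, 18), (8, 3), (8, 20), (9, 1), (9, 22), (10, 1), (10, 22), (12, 7), (12, 16), (15, 3), (15, 20), (17, 4), (17, 19), (20, 6), (20, 17), (22, 7), (22, 16)}; affine count = 24; |E(F_23)| = 25.

Discriminant check: Δ ∝ 4a³ + 27b² = 4·5³ + 27·9² = 4·125 + 27·81 ≡ 19 (mod 23). Nonzero ⇒ E is nonsingular.
For each x ∈ F_23, compute rhs = x³ + 5·x + 9 mod 23, then count y ∈ F_23 with y² ≡ rhs.
  x = 0: rhs = 9, matching y values: 3, 20 (2 points).
  x = 1: rhs = 15, matching y values: none (0 points).
  x = 2: rhs = 4, matching y values: 2, 21 (2 points).
  x = 3: rhs = 5, matching y values: none (0 points).
  x = 4: rhs = 1, matching y values: 1, 22 (2 points).
  x = 5: rhs = 21, matching y values: none (0 points).
  x = 6: rhs = 2, matching y values: 5, 18 (2 points).
  x = 7: rhs = 19, matching y values: none (0 points).
  x = 8: rhs = 9, matching y values: 3, 20 (2 points).
  x = 9: rhs = 1, matching y values: 1, 22 (2 points).
  x = 10: rhs = 1, matching y values: 1, 22 (2 points).
  x = 11: rhs = 15, matching y values: none (0 points).
  x = 12: rhs = 3, matching y values: 7, 16 (2 points).
  x = 13: rhs = 17, matching y values: none (0 points).
  x = 14: rhs = 17, matching y values: none (0 points).
  x = 15: rhs = 9, matching y values: 3, 20 (2 points).
  x = 16: rhs = 22, matching y values: none (0 points).
  x = 17: rhs = 16, matching y values: 4, 19 (2 points).
  x = 18: rhs = 20, matching y values: none (0 points).
  x = 19: rhs = 17, matching y values: none (0 points).
  x = 20: rhs = 13, matching y values: 6, 17 (2 points).
  x = 21: rhs = 14, matching y values: none (0 points).
  x = 22: rhs = 3, matching y values: 7, 16 (2 points).
Total affine count: 24.
Full point count |E(F_23)| = 24 + 1 = 25.
Hasse bound: |25 − (23+1)| = |1| = 1 ≤ 2√23 ≈ 9.5917 ✓.


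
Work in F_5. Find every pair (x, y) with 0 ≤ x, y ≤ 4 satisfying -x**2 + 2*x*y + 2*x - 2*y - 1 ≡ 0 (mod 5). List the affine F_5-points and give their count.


Affine F_5-points: {(0, 2), (1, 0), (1, 1), (1, 2), (1, 3), (1, 4), (2, 3), (3, 1), (4, 4)}; count = 9.

For each of the 25 pairs (x, y) ∈ F_5², evaluate f(x, y) mod 5. Record the zeros.
  x = 0: [0↦4, 1↦2, 2↦0, 3↦3, 4↦1]  zeros at y ∈ {2}
  x = 1: [0↦0, 1↦0, 2↦0, 3↦0, 4↦0]  zeros at y ∈ {0, 1, 2, 3, 4}
  x = 2: [0↦4, 1↦1, 2↦3, 3↦0, 4↦2]  zeros at y ∈ {3}
  x = 3: [0↦1, 1↦0, 2↦4, 3↦3, 4↦2]  zeros at y ∈ {1}
  x = 4: [0↦1, 1↦2, 2↦3, 3↦4, 4↦0]  zeros at y ∈ {4}
Collecting zeros: affine points = {(0, 2), (1, 0), (1, 1), (1, 2), (1, 3), (1, 4), (2, 3), (3, 1), (4, 4)}.
Total count |C(F_5)_aff| = 9.


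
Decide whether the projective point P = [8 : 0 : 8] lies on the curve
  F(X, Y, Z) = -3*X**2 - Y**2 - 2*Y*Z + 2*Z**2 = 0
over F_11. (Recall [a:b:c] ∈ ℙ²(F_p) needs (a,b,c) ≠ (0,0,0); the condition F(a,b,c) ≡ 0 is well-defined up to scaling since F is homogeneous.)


F(8,0,8) ≡ 2 (mod 11); P is NOT on the curve.

Evaluate F(8, 0, 8) term-by-term (mod 11).
  -3*X**2 ↦ -3·64·1·1 = -192
  -Y**2 ↦ -1·1·0·1 = 0
  -2*Y*Z ↦ -2·1·0·8 = 0
  2*Z**2 ↦ 2·1·1·64 = 128
Sum: F(8, 0, 8) = (-192) + (0) + (0) + (128) = -64.
Reducing mod 11: -64 ≡ 2 (mod 11).
Since F(a, b, c) ≡ 2 ≠ 0 (mod 11), P does NOT lie on the curve.


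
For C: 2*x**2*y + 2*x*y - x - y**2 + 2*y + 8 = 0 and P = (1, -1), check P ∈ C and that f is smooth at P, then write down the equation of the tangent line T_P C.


Tangent line at P: -7*x + 8*y + 15 = 0.

Step 1: f(1, -1) = 0, so P lies on C.
Step 2: partial derivatives
  f_x(x, y) = 4*x*y + 2*y - 1, f_y(x, y) = 2*x**2 + 2*x - 2*y + 2.
  f_x(P) = -7, f_y(P) = 8 (gradient nonzero, so P is smooth).
Step 3: tangent line at P: -7·(x − 1) + 8·(y − -1) = 0.
Expanding: -7*x + 8*y + 15 = 0.


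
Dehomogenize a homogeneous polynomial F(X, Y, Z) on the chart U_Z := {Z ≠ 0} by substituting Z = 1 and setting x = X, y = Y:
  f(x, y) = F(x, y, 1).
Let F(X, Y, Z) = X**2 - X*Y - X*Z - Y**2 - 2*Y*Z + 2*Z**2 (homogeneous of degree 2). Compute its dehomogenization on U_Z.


f(x, y) = x**2 - x*y - x - y**2 - 2*y + 2

On U_Z we set Z = 1. Each monomial c·X^i·Y^j·Z^k in F becomes c·x^i·y^j·1^k = c·x^i·y^j.
Substituting Z = 1: F(X, Y, 1) = x**2 - x*y - x - y**2 - 2*y + 2.
Note: deg(f) ≤ deg(F) = 2; strict inequality happens when F is divisible by Z (lost terms).


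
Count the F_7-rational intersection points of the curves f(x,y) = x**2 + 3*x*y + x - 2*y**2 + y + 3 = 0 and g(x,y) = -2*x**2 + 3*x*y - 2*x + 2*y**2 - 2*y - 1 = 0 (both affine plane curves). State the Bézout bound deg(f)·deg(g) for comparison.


Common zeros: {(2, 1)}; count = 1; Bézout bound = 4.

deg(f) = 2, deg(g) = 2, so Bézout bound = 4.
Scan x ∈ F_7. For each x, list the y ∈ F_7 with f(x, y) ≡ 0 and those with g(x, y) ≡ 0 (mod 7); the common zeros in that column are the intersection.
  x = 0: f ≡ 0 at y ∈ {5, 6}; g ≡ 0 at y ∈ ∅; common: ∅.
  x = 1: f ≡ 0 at y ∈ {1}; g ≡ 0 at y ∈ ∅; common: ∅.
  x = 2: f ≡ 0 at y ∈ {1, 6}; g ≡ 0 at y ∈ {1, 4}; common: {1}.
  x = 3: f ≡ 0 at y ∈ ∅; g ≡ 0 at y ∈ {3, 4}; common: ∅.
  x = 4: f ≡ 0 at y ∈ ∅; g ≡ 0 at y ∈ {3, 6}; common: ∅.
  x = 5: f ≡ 0 at y ∈ {3, 5}; g ≡ 0 at y ∈ ∅; common: ∅.
  x = 6: f ≡ 0 at y ∈ {3}; g ≡ 0 at y ∈ ∅; common: ∅.
Collecting: common zeros = {(2, 1)}, so the count is 1.
Comparison with the Bézout bound: 1 ≤ 4 = deg(f)·deg(g), as expected for curves with no common component (the affine F_7-count falls short of the bound because intersections may lie at infinity, over extension fields, or carry multiplicity).


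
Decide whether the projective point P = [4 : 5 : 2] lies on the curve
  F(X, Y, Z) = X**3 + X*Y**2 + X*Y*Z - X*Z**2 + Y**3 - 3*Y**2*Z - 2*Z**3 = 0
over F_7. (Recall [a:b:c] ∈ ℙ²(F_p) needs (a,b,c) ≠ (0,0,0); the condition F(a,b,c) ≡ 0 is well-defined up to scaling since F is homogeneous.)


F(4,5,2) ≡ 0 (mod 7); P is on the curve.

Evaluate F(4, 5, 2) term-by-term (mod 7).
  X**3 ↦ 1·64·1·1 = 64
  X*Y**2 ↦ 1·4·25·1 = 100
  X*Y*Z ↦ 1·4·5·2 = 40
  -X*Z**2 ↦ -1·4·1·4 = -16
  Y**3 ↦ 1·1·125·1 = 125
  -3*Y**2*Z ↦ -3·1·25·2 = -150
  -2*Z**3 ↦ -2·1·1·8 = -16
Sum: F(4, 5, 2) = (64) + (100) + (40) + (-16) + (125) + (-150) + (-16) = 147.
Reducing mod 7: 147 ≡ 0 (mod 7).
Since F(a, b, c) ≡ 0 (mod 7), P lies on the curve.


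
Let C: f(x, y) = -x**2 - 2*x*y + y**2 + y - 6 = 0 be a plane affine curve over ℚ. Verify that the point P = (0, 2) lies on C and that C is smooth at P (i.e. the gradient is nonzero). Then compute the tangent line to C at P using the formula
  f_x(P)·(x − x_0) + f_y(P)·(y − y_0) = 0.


Tangent line at P: -4*x + 5*y - 10 = 0.

Step 1: f(0, 2) = 0, so P lies on C.
Step 2: partial derivatives
  f_x(x, y) = -2*x - 2*y, f_y(x, y) = -2*x + 2*y + 1.
  f_x(P) = -4, f_y(P) = 5 (gradient nonzero, so P is smooth).
Step 3: tangent line at P: -4·(x − 0) + 5·(y − 2) = 0.
Expanding: -4*x + 5*y - 10 = 0.


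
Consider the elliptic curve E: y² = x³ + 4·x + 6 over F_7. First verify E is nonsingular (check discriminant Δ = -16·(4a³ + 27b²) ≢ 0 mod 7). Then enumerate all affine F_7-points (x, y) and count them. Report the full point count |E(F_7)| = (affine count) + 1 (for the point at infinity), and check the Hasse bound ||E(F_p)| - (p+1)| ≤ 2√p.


Affine points = {(1, 2), (1, 5), (2, 1), (2, 6), (4, 3), (4, 4), (5, 2), (5, 5), (6, 1), (6, 6)}; affine count = 10; |E(F_7)| = 11.

Discriminant check: Δ ∝ 4a³ + 27b² = 4·4³ + 27·6² = 4·64 + 27·36 ≡ 3 (mod 7). Nonzero ⇒ E is nonsingular.
For each x ∈ F_7, compute rhs = x³ + 4·x + 6 mod 7, then count y ∈ F_7 with y² ≡ rhs.
  x = 0: rhs = 6, matching y values: none (0 points).
  x = 1: rhs = 4, matching y values: 2, 5 (2 points).
  x = 2: rhs = 1, matching y values: 1, 6 (2 points).
  x = 3: rhs = 3, matching y values: none (0 points).
  x = 4: rhs = 2, matching y values: 3, 4 (2 points).
  x = 5: rhs = 4, matching y values: 2, 5 (2 points).
  x = 6: rhs = 1, matching y values: 1, 6 (2 points).
Total affine count: 10.
Full point count |E(F_7)| = 10 + 1 = 11.
Hasse bound: |11 − (7+1)| = |3| = 3 ≤ 2√7 ≈ 5.2915 ✓.


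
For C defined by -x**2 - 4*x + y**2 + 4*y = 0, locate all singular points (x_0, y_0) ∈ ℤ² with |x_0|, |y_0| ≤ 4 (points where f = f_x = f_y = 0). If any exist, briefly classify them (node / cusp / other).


Singular points: {(-2, -2)}; classification: node.

Compute partial derivatives:
  f_x = -2*x - 4.
  f_y = 2*y + 4.
Scan x_0 ∈ {−4, ..., 4}. For each x_0, f_y(x_0, y) is a polynomial in y; find its integer roots y ∈ {−4, ..., 4}, then test f_x and f at those candidates.
  x = -4: f_y(-4, y) = 2*y + 4; vanishes at y ∈ {-2}. (-4, -2): f_x = 4 ≠ 0.
  x = -3: f_y(-3, y) = 2*y + 4; vanishes at y ∈ {-2}. (-3, -2): f_x = 2 ≠ 0.
  x = -2: f_y(-2, y) = 2*y + 4; vanishes at y ∈ {-2}. (-2, -2): f_x = 0, f = 0 — SINGULAR.
  x = -1: f_y(-1, y) = 2*y + 4; vanishes at y ∈ {-2}. (-1, -2): f_x = -2 ≠ 0.
  x = 0: f_y(0, y) = 2*y + 4; vanishes at y ∈ {-2}. (0, -2): f_x = -4 ≠ 0.
  x = 1: f_y(1, y) = 2*y + 4; vanishes at y ∈ {-2}. (1, -2): f_x = -6 ≠ 0.
  x = 2: f_y(2, y) = 2*y + 4; vanishes at y ∈ {-2}. (2, -2): f_x = -8 ≠ 0.
  x = 3: f_y(3, y) = 2*y + 4; vanishes at y ∈ {-2}. (3, -2): f_x = -10 ≠ 0.
  x = 4: f_y(4, y) = 2*y + 4; vanishes at y ∈ {-2}. (4, -2): f_x = -12 ≠ 0.
Only singular point on the grid: (-2, -2).
Classify: substitute x = -2 + u, y = -2 + v and expand: f = -u**2 + v**2.
No constant or linear terms (consistent with a singular point). Quadratic part: -u**2 + v**2. Cubic part: 0.
The quadratic part v**2 - u**2 = (v − u)(v + u) splits into two distinct linear factors, so there are two distinct tangent lines y − -2 = ±(x − -2) — this is a node (ordinary double point).
Classification: node.


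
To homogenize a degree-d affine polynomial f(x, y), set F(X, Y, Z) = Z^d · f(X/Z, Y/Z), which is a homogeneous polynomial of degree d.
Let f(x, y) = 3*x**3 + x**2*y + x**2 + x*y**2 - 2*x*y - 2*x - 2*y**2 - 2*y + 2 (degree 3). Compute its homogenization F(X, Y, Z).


F(X, Y, Z) = 3*X**3 + X**2*Y + X**2*Z + X*Y**2 - 2*X*Y*Z - 2*X*Z**2 - 2*Y**2*Z - 2*Y*Z**2 + 2*Z**3

deg(f) = 3.
Substitute x = X/Z, y = Y/Z into f, then multiply by Z^3.
  monomial 3·x^3·y^0 ↦ 3·X^3·Y^0·Z^0.
  monomial 1·x^2·y^1 ↦ 1·X^2·Y^1·Z^0.
  monomial 1·x^2·y^0 ↦ 1·X^2·Y^0·Z^1.
  monomial 1·x^1·y^2 ↦ 1·X^1·Y^2·Z^0.
  monomial -2·x^1·y^1 ↦ -2·X^1·Y^1·Z^1.
  monomial -2·x^1·y^0 ↦ -2·X^1·Y^0·Z^2.
  monomial -2·x^0·y^2 ↦ -2·X^0·Y^2·Z^1.
  monomial -2·x^0·y^1 ↦ -2·X^0·Y^1·Z^2.
  monomial 2·x^0·y^0 ↦ 2·X^0·Y^0·Z^3.
Collecting: F(X, Y, Z) = 3*X**3 + X**2*Y + X**2*Z + X*Y**2 - 2*X*Y*Z - 2*X*Z**2 - 2*Y**2*Z - 2*Y*Z**2 + 2*Z**3.


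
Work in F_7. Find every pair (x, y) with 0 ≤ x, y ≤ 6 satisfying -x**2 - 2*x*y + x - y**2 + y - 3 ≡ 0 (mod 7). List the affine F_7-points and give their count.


Affine F_7-points: ∅; count = 0.

For each of the 49 pairs (x, y) ∈ F_7², evaluate f(x, y) mod 7. Record the zeros.
  x = 0: [0↦4, 1↦4, 2↦2, 3↦5, 4↦6, 5↦5, 6↦2]  zeros at y ∈ ∅
  x = 1: [0↦4, 1↦2, 2↦5, 3↦6, 4↦5, 5↦2, 6↦4]  zeros at y ∈ ∅
  x = 2: [0↦2, 1↦5, 2↦6, 3↦5, 4↦2, 5↦4, 6↦4]  zeros at y ∈ ∅
  x = 3: [0↦5, 1↦6, 2↦5, 3↦2, 4↦4, 5↦4, 6↦2]  zeros at y ∈ ∅
  x = 4: [0↦6, 1↦5, 2↦2, 3↦4, 4↦4, 5↦2, 6↦5]  zeros at y ∈ ∅
  x = 5: [0↦5, 1↦2, 2↦4, 3↦4, 4↦2, 5↦5, 6↦6]  zeros at y ∈ ∅
  x = 6: [0↦2, 1↦4, 2↦4, 3↦2, 4↦5, 5↦6, 6↦5]  zeros at y ∈ ∅
Collecting zeros: affine points = ∅.
Total count |C(F_7)_aff| = 0.


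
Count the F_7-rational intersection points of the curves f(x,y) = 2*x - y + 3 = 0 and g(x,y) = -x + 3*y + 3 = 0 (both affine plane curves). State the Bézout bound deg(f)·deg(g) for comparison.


Common zeros: {(6, 1)}; count = 1; Bézout bound = 1.

deg(f) = 1, deg(g) = 1, so Bézout bound = 1.
Scan x ∈ F_7. For each x, list the y ∈ F_7 with f(x, y) ≡ 0 and those with g(x, y) ≡ 0 (mod 7); the common zeros in that column are the intersection.
  x = 0: f ≡ 0 at y ∈ {3}; g ≡ 0 at y ∈ {6}; common: ∅.
  x = 1: f ≡ 0 at y ∈ {5}; g ≡ 0 at y ∈ {4}; common: ∅.
  x = 2: f ≡ 0 at y ∈ {0}; g ≡ 0 at y ∈ {2}; common: ∅.
  x = 3: f ≡ 0 at y ∈ {2}; g ≡ 0 at y ∈ {0}; common: ∅.
  x = 4: f ≡ 0 at y ∈ {4}; g ≡ 0 at y ∈ {5}; common: ∅.
  x = 5: f ≡ 0 at y ∈ {6}; g ≡ 0 at y ∈ {3}; common: ∅.
  x = 6: f ≡ 0 at y ∈ {1}; g ≡ 0 at y ∈ {1}; common: {1}.
Collecting: common zeros = {(6, 1)}, so the count is 1.
Comparison with the Bézout bound: 1 ≤ 1 = deg(f)·deg(g), as expected for curves with no common component (the bound is attained).


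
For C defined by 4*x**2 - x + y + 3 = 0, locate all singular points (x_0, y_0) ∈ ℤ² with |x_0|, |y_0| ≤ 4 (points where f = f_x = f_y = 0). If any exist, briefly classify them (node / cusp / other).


No singular points in the scanned grid; C is smooth there.

Compute partial derivatives:
  f_x = 8*x - 1.
  f_y = 1.
f_y = 1 is a nonzero constant, so f_y never vanishes: no point (x, y) can satisfy f = f_x = f_y = 0. In particular no (x, y) ∈ {−4, ..., 4}² is singular; the curve is smooth.


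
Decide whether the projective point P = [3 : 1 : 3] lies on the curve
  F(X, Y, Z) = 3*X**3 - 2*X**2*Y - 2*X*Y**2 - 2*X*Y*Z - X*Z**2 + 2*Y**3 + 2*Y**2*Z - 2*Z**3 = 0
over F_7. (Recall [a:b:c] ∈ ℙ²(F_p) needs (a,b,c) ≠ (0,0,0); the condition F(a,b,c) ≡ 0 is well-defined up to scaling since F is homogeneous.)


F(3,1,3) ≡ 1 (mod 7); P is NOT on the curve.

Evaluate F(3, 1, 3) term-by-term (mod 7).
  3*X**3 ↦ 3·27·1·1 = 81
  -2*X**2*Y ↦ -2·9·1·1 = -18
  -2*X*Y**2 ↦ -2·3·1·1 = -6
  -2*X*Y*Z ↦ -2·3·1·3 = -18
  -X*Z**2 ↦ -1·3·1·9 = -27
  2*Y**3 ↦ 2·1·1·1 = 2
  2*Y**2*Z ↦ 2·1·1·3 = 6
  -2*Z**3 ↦ -2·1·1·27 = -54
Sum: F(3, 1, 3) = (81) + (-18) + (-6) + (-18) + (-27) + (2) + (6) + (-54) = -34.
Reducing mod 7: -34 ≡ 1 (mod 7).
Since F(a, b, c) ≡ 1 ≠ 0 (mod 7), P does NOT lie on the curve.


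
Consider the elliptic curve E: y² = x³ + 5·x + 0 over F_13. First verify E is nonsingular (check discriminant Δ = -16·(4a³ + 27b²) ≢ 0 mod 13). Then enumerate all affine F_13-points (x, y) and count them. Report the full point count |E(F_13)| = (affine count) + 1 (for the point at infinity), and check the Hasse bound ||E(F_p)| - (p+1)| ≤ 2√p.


Affine points = {(0, 0), (3, 4), (3, 9), (6, 5), (6, 8), (7, 1), (7, 12), (10, 6), (10, 7)}; affine count = 9; |E(F_13)| = 10.

Discriminant check: Δ ∝ 4a³ + 27b² = 4·5³ + 27·0² = 4·125 + 27·0 ≡ 6 (mod 13). Nonzero ⇒ E is nonsingular.
For each x ∈ F_13, compute rhs = x³ + 5·x + 0 mod 13, then count y ∈ F_13 with y² ≡ rhs.
  x = 0: rhs = 0, matching y values: 0 (1 points).
  x = 1: rhs = 6, matching y values: none (0 points).
  x = 2: rhs = 5, matching y values: none (0 points).
  x = 3: rhs = 3, matching y values: 4, 9 (2 points).
  x = 4: rhs = 6, matching y values: none (0 points).
  x = 5: rhs = 7, matching y values: none (0 points).
  x = 6: rhs = 12, matching y values: 5, 8 (2 points).
  x = 7: rhs = 1, matching y values: 1, 12 (2 points).
  x = 8: rhs = 6, matching y values: none (0 points).
  x = 9: rhs = 7, matching y values: none (0 points).
  x = 10: rhs = 10, matching y values: 6, 7 (2 points).
  x = 11: rhs = 8, matching y values: none (0 points).
  x = 12: rhs = 7, matching y values: none (0 points).
Total affine count: 9.
Full point count |E(F_13)| = 9 + 1 = 10.
Hasse bound: |10 − (13+1)| = |-4| = 4 ≤ 2√13 ≈ 7.2111 ✓.


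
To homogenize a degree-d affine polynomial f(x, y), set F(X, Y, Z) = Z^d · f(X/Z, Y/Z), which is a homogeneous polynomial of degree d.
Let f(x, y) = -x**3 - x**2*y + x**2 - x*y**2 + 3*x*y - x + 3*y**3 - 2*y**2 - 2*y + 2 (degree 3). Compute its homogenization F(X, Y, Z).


F(X, Y, Z) = -X**3 - X**2*Y + X**2*Z - X*Y**2 + 3*X*Y*Z - X*Z**2 + 3*Y**3 - 2*Y**2*Z - 2*Y*Z**2 + 2*Z**3

deg(f) = 3.
Substitute x = X/Z, y = Y/Z into f, then multiply by Z^3.
  monomial -1·x^3·y^0 ↦ -1·X^3·Y^0·Z^0.
  monomial -1·x^2·y^1 ↦ -1·X^2·Y^1·Z^0.
  monomial 1·x^2·y^0 ↦ 1·X^2·Y^0·Z^1.
  monomial -1·x^1·y^2 ↦ -1·X^1·Y^2·Z^0.
  monomial 3·x^1·y^1 ↦ 3·X^1·Y^1·Z^1.
  monomial -1·x^1·y^0 ↦ -1·X^1·Y^0·Z^2.
  monomial 3·x^0·y^3 ↦ 3·X^0·Y^3·Z^0.
  monomial -2·x^0·y^2 ↦ -2·X^0·Y^2·Z^1.
  monomial -2·x^0·y^1 ↦ -2·X^0·Y^1·Z^2.
  monomial 2·x^0·y^0 ↦ 2·X^0·Y^0·Z^3.
Collecting: F(X, Y, Z) = -X**3 - X**2*Y + X**2*Z - X*Y**2 + 3*X*Y*Z - X*Z**2 + 3*Y**3 - 2*Y**2*Z - 2*Y*Z**2 + 2*Z**3.


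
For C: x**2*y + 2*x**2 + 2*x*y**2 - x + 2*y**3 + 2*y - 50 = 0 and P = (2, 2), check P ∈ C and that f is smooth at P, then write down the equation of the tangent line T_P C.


Tangent line at P: 23*x + 46*y - 138 = 0.

Step 1: f(2, 2) = 0, so P lies on C.
Step 2: partial derivatives
  f_x(x, y) = 2*x*y + 4*x + 2*y**2 - 1, f_y(x, y) = x**2 + 4*x*y + 6*y**2 + 2.
  f_x(P) = 23, f_y(P) = 46 (gradient nonzero, so P is smooth).
Step 3: tangent line at P: 23·(x − 2) + 46·(y − 2) = 0.
Expanding: 23*x + 46*y - 138 = 0.


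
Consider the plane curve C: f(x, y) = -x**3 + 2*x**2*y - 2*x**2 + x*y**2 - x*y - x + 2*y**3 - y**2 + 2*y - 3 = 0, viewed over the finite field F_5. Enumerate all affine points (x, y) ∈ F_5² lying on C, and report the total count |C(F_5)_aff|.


Affine F_5-points: {(0, 1), (1, 2), (2, 1), (2, 2), (2, 4), (3, 1), (4, 2)}; count = 7.

For each of the 25 pairs (x, y) ∈ F_5², evaluate f(x, y) mod 5. Record the zeros.
  x = 0: [0↦2, 1↦0, 2↦3, 3↦3, 4↦2]  zeros at y ∈ {1}
  x = 1: [0↦3, 1↦3, 2↦0, 3↦1, 4↦3]  zeros at y ∈ {2}
  x = 2: [0↦4, 1↦0, 2↦0, 3↦1, 4↦0]  zeros at y ∈ {1, 2, 4}
  x = 3: [0↦4, 1↦0, 2↦2, 3↦2, 4↦2]  zeros at y ∈ {1}
  x = 4: [0↦2, 1↦2, 2↦0, 3↦3, 4↦3]  zeros at y ∈ {2}
Collecting zeros: affine points = {(0, 1), (1, 2), (2, 1), (2, 2), (2, 4), (3, 1), (4, 2)}.
Total count |C(F_5)_aff| = 7.


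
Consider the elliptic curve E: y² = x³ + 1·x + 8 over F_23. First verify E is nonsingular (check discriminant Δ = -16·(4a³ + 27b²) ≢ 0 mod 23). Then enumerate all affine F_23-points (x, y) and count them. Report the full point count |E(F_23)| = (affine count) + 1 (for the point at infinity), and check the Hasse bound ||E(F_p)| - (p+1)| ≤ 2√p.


Affine points = {(0, 10), (0, 13), (2, 8), (2, 15), (5, 0), (6, 0), (7, 6), (7, 17), (10, 11), (10, 12), (11, 4), (11, 19), (12, 0), (14, 11), (14, 12), (16, 7), (16, 16), (17, 4), (17, 19), (18, 4), (18, 19), (19, 3), (19, 20), (20, 1), (20, 22), (22, 11), (22, 12)}; affine count = 27; |E(F_23)| = 28.

Discriminant check: Δ ∝ 4a³ + 27b² = 4·1³ + 27·8² = 4·1 + 27·64 ≡ 7 (mod 23). Nonzero ⇒ E is nonsingular.
For each x ∈ F_23, compute rhs = x³ + 1·x + 8 mod 23, then count y ∈ F_23 with y² ≡ rhs.
  x = 0: rhs = 8, matching y values: 10, 13 (2 points).
  x = 1: rhs = 10, matching y values: none (0 points).
  x = 2: rhs = 18, matching y values: 8, 15 (2 points).
  x = 3: rhs = 15, matching y values: none (0 points).
  x = 4: rhs = 7, matching y values: none (0 points).
  x = 5: rhs = 0, matching y values: 0 (1 points).
  x = 6: rhs = 0, matching y values: 0 (1 points).
  x = 7: rhs = 13, matching y values: 6, 17 (2 points).
  x = 8: rhs = 22, matching y values: none (0 points).
  x = 9: rhs = 10, matching y values: none (0 points).
  x = 10: rhs = 6, matching y values: 11, 12 (2 points).
  x = 11: rhs = 16, matching y values: 4, 19 (2 points).
  x = 12: rhs = 0, matching y values: 0 (1 points).
  x = 13: rhs = 10, matching y values: none (0 points).
  x = 14: rhs = 6, matching y values: 11, 12 (2 points).
  x = 15: rhs = 17, matching y values: none (0 points).
  x = 16: rhs = 3, matching y values: 7, 16 (2 points).
  x = 17: rhs = 16, matching y values: 4, 19 (2 points).
  x = 18: rhs = 16, matching y values: 4, 19 (2 points).
  x = 19: rhs = 9, matching y values: 3, 20 (2 points).
  x = 20: rhs = 1, matching y values: 1, 22 (2 points).
  x = 21: rhs = 21, matching y values: none (0 points).
  x = 22: rhs = 6, matching y values: 11, 12 (2 points).
Total affine count: 27.
Full point count |E(F_23)| = 27 + 1 = 28.
Hasse bound: |28 − (23+1)| = |4| = 4 ≤ 2√23 ≈ 9.5917 ✓.


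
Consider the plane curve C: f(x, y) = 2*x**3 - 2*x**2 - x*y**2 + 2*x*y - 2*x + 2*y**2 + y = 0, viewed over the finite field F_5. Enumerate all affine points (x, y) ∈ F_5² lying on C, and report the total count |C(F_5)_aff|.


Affine F_5-points: {(0, 0), (0, 2), (3, 0), (3, 2), (4, 1)}; count = 5.

For each of the 25 pairs (x, y) ∈ F_5², evaluate f(x, y) mod 5. Record the zeros.
  x = 0: [0↦0, 1↦3, 2↦0, 3↦1, 4↦1]  zeros at y ∈ {0, 2}
  x = 1: [0↦3, 1↦2, 2↦3, 3↦1, 4↦1]  zeros at y ∈ ∅
  x = 2: [0↦4, 1↦4, 2↦4, 3↦4, 4↦4]  zeros at y ∈ ∅
  x = 3: [0↦0, 1↦1, 2↦0, 3↦2, 4↦2]  zeros at y ∈ {0, 2}
  x = 4: [0↦3, 1↦0, 2↦3, 3↦2, 4↦2]  zeros at y ∈ {1}
Collecting zeros: affine points = {(0, 0), (0, 2), (3, 0), (3, 2), (4, 1)}.
Total count |C(F_5)_aff| = 5.


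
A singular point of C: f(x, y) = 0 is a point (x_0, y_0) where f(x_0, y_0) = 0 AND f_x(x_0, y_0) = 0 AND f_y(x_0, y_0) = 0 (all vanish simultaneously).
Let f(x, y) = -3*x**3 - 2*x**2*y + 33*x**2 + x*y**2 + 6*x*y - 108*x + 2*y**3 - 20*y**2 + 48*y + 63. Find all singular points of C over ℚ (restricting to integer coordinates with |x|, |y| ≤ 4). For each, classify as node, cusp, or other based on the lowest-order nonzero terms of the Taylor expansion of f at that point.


Singular points: {(3, 3)}; classification: cusp.

Compute partial derivatives:
  f_x = -9*x**2 - 4*x*y + 66*x + y**2 + 6*y - 108.
  f_y = -2*x**2 + 2*x*y + 6*x + 6*y**2 - 40*y + 48.
Scan x_0 ∈ {−4, ..., 4}. For each x_0, f_y(x_0, y) is a polynomial in y; find its integer roots y ∈ {−4, ..., 4}, then test f_x and f at those candidates.
  x = -4: f_y(-4, y) = 6*y**2 - 48*y - 8; no integer root y with |y| ≤ 4.
  x = -3: f_y(-3, y) = 6*y**2 - 46*y + 12; no integer root y with |y| ≤ 4.
  x = -2: f_y(-2, y) = 6*y**2 - 44*y + 28; no integer root y with |y| ≤ 4.
  x = -1: f_y(-1, y) = 6*y**2 - 42*y + 40; no integer root y with |y| ≤ 4.
  x = 0: f_y(0, y) = 6*y**2 - 40*y + 48; no integer root y with |y| ≤ 4.
  x = 1: f_y(1, y) = 6*y**2 - 38*y + 52; vanishes at y ∈ {2}. (1, 2): f_x = -43 ≠ 0.
  x = 2: f_y(2, y) = 6*y**2 - 36*y + 52; no integer root y with |y| ≤ 4.
  x = 3: f_y(3, y) = 6*y**2 - 34*y + 48; vanishes at y ∈ {3}. (3, 3): f_x = 0, f = 0 — SINGULAR.
  x = 4: f_y(4, y) = 6*y**2 - 32*y + 40; vanishes at y ∈ {2}. (4, 2): f_x = -4 ≠ 0.
Only singular point on the grid: (3, 3).
Classify: substitute x = 3 + u, y = 3 + v and expand: f = -3*u**3 - 2*u**2*v + u*v**2 + 2*v**3 + v**2.
No constant or linear terms (consistent with a singular point). Quadratic part: v**2. Cubic part: -3*u**3 - 2*u**2*v + u*v**2 + 2*v**3.
The quadratic part v**2 is a perfect square, so there is a single (double) tangent line v = 0, i.e. y = 3. Restricting the cubic part to that line (v = 0) leaves -3*u**3 ≠ 0, so f is not divisible by v and the branch is v² ≈ 3*u**3 to lowest order — this is a cusp.
Classification: cusp.


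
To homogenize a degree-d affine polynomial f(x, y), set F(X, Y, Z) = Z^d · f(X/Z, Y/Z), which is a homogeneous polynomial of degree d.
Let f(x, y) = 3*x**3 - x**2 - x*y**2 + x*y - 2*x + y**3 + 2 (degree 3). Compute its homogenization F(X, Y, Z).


F(X, Y, Z) = 3*X**3 - X**2*Z - X*Y**2 + X*Y*Z - 2*X*Z**2 + Y**3 + 2*Z**3

deg(f) = 3.
Substitute x = X/Z, y = Y/Z into f, then multiply by Z^3.
  monomial 3·x^3·y^0 ↦ 3·X^3·Y^0·Z^0.
  monomial -1·x^2·y^0 ↦ -1·X^2·Y^0·Z^1.
  monomial -1·x^1·y^2 ↦ -1·X^1·Y^2·Z^0.
  monomial 1·x^1·y^1 ↦ 1·X^1·Y^1·Z^1.
  monomial -2·x^1·y^0 ↦ -2·X^1·Y^0·Z^2.
  monomial 1·x^0·y^3 ↦ 1·X^0·Y^3·Z^0.
  monomial 2·x^0·y^0 ↦ 2·X^0·Y^0·Z^3.
Collecting: F(X, Y, Z) = 3*X**3 - X**2*Z - X*Y**2 + X*Y*Z - 2*X*Z**2 + Y**3 + 2*Z**3.


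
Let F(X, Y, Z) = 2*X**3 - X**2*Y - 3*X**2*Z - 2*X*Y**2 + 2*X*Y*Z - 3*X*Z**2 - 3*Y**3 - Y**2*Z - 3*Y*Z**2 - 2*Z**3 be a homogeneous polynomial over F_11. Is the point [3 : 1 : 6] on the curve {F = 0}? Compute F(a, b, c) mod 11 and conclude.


F(3,1,6) ≡ 8 (mod 11); P is NOT on the curve.

Evaluate F(3, 1, 6) term-by-term (mod 11).
  2*X**3 ↦ 2·27·1·1 = 54
  -X**2*Y ↦ -1·9·1·1 = -9
  -3*X**2*Z ↦ -3·9·1·6 = -162
  -2*X*Y**2 ↦ -2·3·1·1 = -6
  2*X*Y*Z ↦ 2·3·1·6 = 36
  -3*X*Z**2 ↦ -3·3·1·36 = -324
  -3*Y**3 ↦ -3·1·1·1 = -3
  -Y**2*Z ↦ -1·1·1·6 = -6
  -3*Y*Z**2 ↦ -3·1·1·36 = -108
  -2*Z**3 ↦ -2·1·1·216 = -432
Sum: F(3, 1, 6) = (54) + (-9) + (-162) + (-6) + (36) + (-324) + (-3) + (-6) + (-108) + (-432) = -960.
Reducing mod 11: -960 ≡ 8 (mod 11).
Since F(a, b, c) ≡ 8 ≠ 0 (mod 11), P does NOT lie on the curve.


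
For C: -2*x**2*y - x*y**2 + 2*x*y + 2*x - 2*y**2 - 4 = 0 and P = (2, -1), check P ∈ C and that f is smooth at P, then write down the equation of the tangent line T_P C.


Tangent line at P: 7*x + 4*y - 10 = 0.

Step 1: f(2, -1) = 0, so P lies on C.
Step 2: partial derivatives
  f_x(x, y) = -4*x*y - y**2 + 2*y + 2, f_y(x, y) = -2*x**2 - 2*x*y + 2*x - 4*y.
  f_x(P) = 7, f_y(P) = 4 (gradient nonzero, so P is smooth).
Step 3: tangent line at P: 7·(x − 2) + 4·(y − -1) = 0.
Expanding: 7*x + 4*y - 10 = 0.


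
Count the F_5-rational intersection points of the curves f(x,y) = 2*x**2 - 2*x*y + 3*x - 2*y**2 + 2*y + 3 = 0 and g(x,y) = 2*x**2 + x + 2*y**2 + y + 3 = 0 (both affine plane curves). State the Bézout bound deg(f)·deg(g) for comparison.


Common zeros: {(3, 3)}; count = 1; Bézout bound = 4.

deg(f) = 2, deg(g) = 2, so Bézout bound = 4.
Scan x ∈ F_5. For each x, list the y ∈ F_5 with f(x, y) ≡ 0 and those with g(x, y) ≡ 0 (mod 5); the common zeros in that column are the intersection.
  x = 0: f ≡ 0 at y ∈ ∅; g ≡ 0 at y ∈ ∅; common: ∅.
  x = 1: f ≡ 0 at y ∈ {2, 3}; g ≡ 0 at y ∈ ∅; common: ∅.
  x = 2: f ≡ 0 at y ∈ {2}; g ≡ 0 at y ∈ ∅; common: ∅.
  x = 3: f ≡ 0 at y ∈ {0, 3}; g ≡ 0 at y ∈ {3, 4}; common: {3}.
  x = 4: f ≡ 0 at y ∈ ∅; g ≡ 0 at y ∈ {3, 4}; common: ∅.
Collecting: common zeros = {(3, 3)}, so the count is 1.
Comparison with the Bézout bound: 1 ≤ 4 = deg(f)·deg(g), as expected for curves with no common component (the affine F_5-count falls short of the bound because intersections may lie at infinity, over extension fields, or carry multiplicity).


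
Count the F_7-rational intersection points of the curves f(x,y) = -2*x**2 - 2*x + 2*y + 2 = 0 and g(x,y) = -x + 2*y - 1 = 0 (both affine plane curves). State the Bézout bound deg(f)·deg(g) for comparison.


Common zeros: {(1, 1), (2, 5)}; count = 2; Bézout bound = 2.

deg(f) = 2, deg(g) = 1, so Bézout bound = 2.
Scan x ∈ F_7. For each x, list the y ∈ F_7 with f(x, y) ≡ 0 and those with g(x, y) ≡ 0 (mod 7); the common zeros in that column are the intersection.
  x = 0: f ≡ 0 at y ∈ {6}; g ≡ 0 at y ∈ {4}; common: ∅.
  x = 1: f ≡ 0 at y ∈ {1}; g ≡ 0 at y ∈ {1}; common: {1}.
  x = 2: f ≡ 0 at y ∈ {5}; g ≡ 0 at y ∈ {5}; common: {5}.
  x = 3: f ≡ 0 at y ∈ {4}; g ≡ 0 at y ∈ {2}; common: ∅.
  x = 4: f ≡ 0 at y ∈ {5}; g ≡ 0 at y ∈ {6}; common: ∅.
  x = 5: f ≡ 0 at y ∈ {1}; g ≡ 0 at y ∈ {3}; common: ∅.
  x = 6: f ≡ 0 at y ∈ {6}; g ≡ 0 at y ∈ {0}; common: ∅.
Collecting: common zeros = {(1, 1), (2, 5)}, so the count is 2.
Comparison with the Bézout bound: 2 ≤ 2 = deg(f)·deg(g), as expected for curves with no common component (the bound is attained).


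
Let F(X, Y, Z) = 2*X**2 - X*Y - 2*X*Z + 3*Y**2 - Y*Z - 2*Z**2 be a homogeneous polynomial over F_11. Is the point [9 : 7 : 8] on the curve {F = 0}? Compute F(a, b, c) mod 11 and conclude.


F(9,7,8) ≡ 6 (mod 11); P is NOT on the curve.

Evaluate F(9, 7, 8) term-by-term (mod 11).
  2*X**2 ↦ 2·81·1·1 = 162
  -X*Y ↦ -1·9·7·1 = -63
  -2*X*Z ↦ -2·9·1·8 = -144
  3*Y**2 ↦ 3·1·49·1 = 147
  -Y*Z ↦ -1·1·7·8 = -56
  -2*Z**2 ↦ -2·1·1·64 = -128
Sum: F(9, 7, 8) = (162) + (-63) + (-144) + (147) + (-56) + (-128) = -82.
Reducing mod 11: -82 ≡ 6 (mod 11).
Since F(a, b, c) ≡ 6 ≠ 0 (mod 11), P does NOT lie on the curve.


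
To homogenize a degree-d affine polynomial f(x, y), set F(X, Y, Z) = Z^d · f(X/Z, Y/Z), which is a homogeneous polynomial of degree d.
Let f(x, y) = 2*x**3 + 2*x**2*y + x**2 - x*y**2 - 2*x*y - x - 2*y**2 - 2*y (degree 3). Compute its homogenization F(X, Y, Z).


F(X, Y, Z) = 2*X**3 + 2*X**2*Y + X**2*Z - X*Y**2 - 2*X*Y*Z - X*Z**2 - 2*Y**2*Z - 2*Y*Z**2

deg(f) = 3.
Substitute x = X/Z, y = Y/Z into f, then multiply by Z^3.
  monomial 2·x^3·y^0 ↦ 2·X^3·Y^0·Z^0.
  monomial 2·x^2·y^1 ↦ 2·X^2·Y^1·Z^0.
  monomial 1·x^2·y^0 ↦ 1·X^2·Y^0·Z^1.
  monomial -1·x^1·y^2 ↦ -1·X^1·Y^2·Z^0.
  monomial -2·x^1·y^1 ↦ -2·X^1·Y^1·Z^1.
  monomial -1·x^1·y^0 ↦ -1·X^1·Y^0·Z^2.
  monomial -2·x^0·y^2 ↦ -2·X^0·Y^2·Z^1.
  monomial -2·x^0·y^1 ↦ -2·X^0·Y^1·Z^2.
Collecting: F(X, Y, Z) = 2*X**3 + 2*X**2*Y + X**2*Z - X*Y**2 - 2*X*Y*Z - X*Z**2 - 2*Y**2*Z - 2*Y*Z**2.


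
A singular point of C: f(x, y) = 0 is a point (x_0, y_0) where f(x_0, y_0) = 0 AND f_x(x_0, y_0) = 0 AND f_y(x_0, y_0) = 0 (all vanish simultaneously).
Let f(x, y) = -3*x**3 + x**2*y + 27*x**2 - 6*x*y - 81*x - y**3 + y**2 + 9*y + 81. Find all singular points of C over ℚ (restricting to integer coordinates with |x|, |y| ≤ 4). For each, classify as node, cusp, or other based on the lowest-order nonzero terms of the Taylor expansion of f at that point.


Singular points: {(3, 0)}; classification: cusp.

Compute partial derivatives:
  f_x = -9*x**2 + 2*x*y + 54*x - 6*y - 81.
  f_y = x**2 - 6*x - 3*y**2 + 2*y + 9.
Scan x_0 ∈ {−4, ..., 4}. For each x_0, f_y(x_0, y) is a polynomial in y; find its integer roots y ∈ {−4, ..., 4}, then test f_x and f at those candidates.
  x = -4: f_y(-4, y) = -3*y**2 + 2*y + 49; no integer root y with |y| ≤ 4.
  x = -3: f_y(-3, y) = -3*y**2 + 2*y + 36; no integer root y with |y| ≤ 4.
  x = -2: f_y(-2, y) = -3*y**2 + 2*y + 25; no integer root y with |y| ≤ 4.
  x = -1: f_y(-1, y) = -3*y**2 + 2*y + 16; vanishes at y ∈ {-2}. (-1, -2): f_x = -128 ≠ 0.
  x = 0: f_y(0, y) = -3*y**2 + 2*y + 9; no integer root y with |y| ≤ 4.
  x = 1: f_y(1, y) = -3*y**2 + 2*y + 4; no integer root y with |y| ≤ 4.
  x = 2: f_y(2, y) = -3*y**2 + 2*y + 1; vanishes at y ∈ {1}. (2, 1): f_x = -11 ≠ 0.
  x = 3: f_y(3, y) = -3*y**2 + 2*y; vanishes at y ∈ {0}. (3, 0): f_x = 0, f = 0 — SINGULAR.
  x = 4: f_y(4, y) = -3*y**2 + 2*y + 1; vanishes at y ∈ {1}. (4, 1): f_x = -7 ≠ 0.
Only singular point on the grid: (3, 0).
Classify: substitute x = 3 + u, y = 0 + v and expand: f = -3*u**3 + u**2*v - v**3 + v**2.
No constant or linear terms (consistent with a singular point). Quadratic part: v**2. Cubic part: -3*u**3 + u**2*v - v**3.
The quadratic part v**2 is a perfect square, so there is a single (double) tangent line v = 0, i.e. y = 0. Restricting the cubic part to that line (v = 0) leaves -3*u**3 ≠ 0, so f is not divisible by v and the branch is v² ≈ 3*u**3 to lowest order — this is a cusp.
Classification: cusp.


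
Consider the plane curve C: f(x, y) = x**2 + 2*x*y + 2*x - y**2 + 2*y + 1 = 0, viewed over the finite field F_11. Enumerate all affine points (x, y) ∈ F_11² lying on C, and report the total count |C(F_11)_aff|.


Affine F_11-points: {(10, 0)}; count = 1.

For each of the 121 pairs (x, y) ∈ F_11², evaluate f(x, y) mod 11. Record the zeros.
  x = 0: [0↦1, 1↦2, 2↦1, 3↦9, 4↦4, 5↦8, 6↦10, 7↦10, 8↦8, 9↦4, 10↦9]  zeros at y ∈ ∅
  x = 1: [0↦4, 1↦7, 2↦8, 3↦7, 4↦4, 5↦10, 6↦3, 7↦5, 8↦5, 9↦3, 10↦10]  zeros at y ∈ ∅
  x = 2: [0↦9, 1↦3, 2↦6, 3↦7, 4↦6, 5↦3, 6↦9, 7↦2, 8↦4, 9↦4, 10↦2]  zeros at y ∈ ∅
  x = 3: [0↦5, 1↦1, 2↦6, 3↦9, 4↦10, 5↦9, 6↦6, 7↦1, 8↦5, 9↦7, 10↦7]  zeros at y ∈ ∅
  x = 4: [0↦3, 1↦1, 2↦8, 3↦2, 4↦5, 5↦6, 6↦5, 7↦2, 8↦8, 9↦1, 10↦3]  zeros at y ∈ ∅
  x = 5: [0↦3, 1↦3, 2↦1, 3↦8, 4↦2, 5↦5, 6↦6, 7↦5, 8↦2, 9↦8, 10↦1]  zeros at y ∈ ∅
  x = 6: [0↦5, 1↦7, 2↦7, 3↦5, 4↦1, 5↦6, 6↦9, 7↦10, 8↦9, 9↦6, 10↦1]  zeros at y ∈ ∅
  x = 7: [0↦9, 1↦2, 2↦4, 3↦4, 4↦2, 5↦9, 6↦3, 7↦6, 8↦7, 9↦6, 10↦3]  zeros at y ∈ ∅
  x = 8: [0↦4, 1↦10, 2↦3, 3↦5, 4↦5, 5↦3, 6↦10, 7↦4, 8↦7, 9↦8, 10↦7]  zeros at y ∈ ∅
  x = 9: [0↦1, 1↦9, 2↦4, 3↦8, 4↦10, 5↦10, 6↦8, 7↦4, 8↦9, 9↦1, 10↦2]  zeros at y ∈ ∅
  x = 10: [0↦0, 1↦10, 2↦7, 3↦2, 4↦6, 5↦8, 6↦8, 7↦6, 8↦2, 9↦7, 10↦10]  zeros at y ∈ {0}
Collecting zeros: affine points = {(10, 0)}.
Total count |C(F_11)_aff| = 1.


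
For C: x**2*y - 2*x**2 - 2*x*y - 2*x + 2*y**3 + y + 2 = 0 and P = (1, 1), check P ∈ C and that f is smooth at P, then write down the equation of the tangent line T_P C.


Tangent line at P: -6*x + 6*y = 0.

Step 1: f(1, 1) = 0, so P lies on C.
Step 2: partial derivatives
  f_x(x, y) = 2*x*y - 4*x - 2*y - 2, f_y(x, y) = x**2 - 2*x + 6*y**2 + 1.
  f_x(P) = -6, f_y(P) = 6 (gradient nonzero, so P is smooth).
Step 3: tangent line at P: -6·(x − 1) + 6·(y − 1) = 0.
Expanding: -6*x + 6*y = 0.


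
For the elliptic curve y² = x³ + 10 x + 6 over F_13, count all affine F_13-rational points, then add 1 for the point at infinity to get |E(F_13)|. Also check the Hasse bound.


Affine points = {(1, 2), (1, 11), (5, 5), (5, 8), (6, 3), (6, 10), (7, 4), (7, 9), (8, 0), (10, 1), (10, 12), (11, 2), (11, 11)}; affine count = 13; |E(F_13)| = 14.

Discriminant check: Δ ∝ 4a³ + 27b² = 4·10³ + 27·6² = 4·1000 + 27·36 ≡ 6 (mod 13). Nonzero ⇒ E is nonsingular.
For each x ∈ F_13, compute rhs = x³ + 10·x + 6 mod 13, then count y ∈ F_13 with y² ≡ rhs.
  x = 0: rhs = 6, matching y values: none (0 points).
  x = 1: rhs = 4, matching y values: 2, 11 (2 points).
  x = 2: rhs = 8, matching y values: none (0 points).
  x = 3: rhs = 11, matching y values: none (0 points).
  x = 4: rhs = 6, matching y values: none (0 points).
  x = 5: rhs = 12, matching y values: 5, 8 (2 points).
  x = 6: rhs = 9, matching y values: 3, 10 (2 points).
  x = 7: rhs = 3, matching y values: 4, 9 (2 points).
  x = 8: rhs = 0, matching y values: 0 (1 points).
  x = 9: rhs = 6, matching y values: none (0 points).
  x = 10: rhs = 1, matching y values: 1, 12 (2 points).
  x = 11: rhs = 4, matching y values: 2, 11 (2 points).
  x = 12: rhs = 8, matching y values: none (0 points).
Total affine count: 13.
Full point count |E(F_13)| = 13 + 1 = 14.
Hasse bound: |14 − (13+1)| = |0| = 0 ≤ 2√13 ≈ 7.2111 ✓.
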